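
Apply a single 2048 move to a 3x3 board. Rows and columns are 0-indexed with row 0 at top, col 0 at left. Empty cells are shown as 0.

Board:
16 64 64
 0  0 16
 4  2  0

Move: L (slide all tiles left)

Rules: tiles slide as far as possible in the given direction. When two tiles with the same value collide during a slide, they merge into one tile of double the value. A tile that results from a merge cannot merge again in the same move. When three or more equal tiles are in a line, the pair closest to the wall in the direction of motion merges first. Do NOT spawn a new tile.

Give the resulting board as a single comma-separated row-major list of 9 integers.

Answer: 16, 128, 0, 16, 0, 0, 4, 2, 0

Derivation:
Slide left:
row 0: [16, 64, 64] -> [16, 128, 0]
row 1: [0, 0, 16] -> [16, 0, 0]
row 2: [4, 2, 0] -> [4, 2, 0]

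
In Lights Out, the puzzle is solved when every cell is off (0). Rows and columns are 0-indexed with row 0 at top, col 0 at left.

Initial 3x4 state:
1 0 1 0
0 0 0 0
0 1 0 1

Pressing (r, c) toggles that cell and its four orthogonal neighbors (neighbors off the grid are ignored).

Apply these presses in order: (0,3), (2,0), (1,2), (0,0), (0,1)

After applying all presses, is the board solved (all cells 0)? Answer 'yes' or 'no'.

After press 1 at (0,3):
1 0 0 1
0 0 0 1
0 1 0 1

After press 2 at (2,0):
1 0 0 1
1 0 0 1
1 0 0 1

After press 3 at (1,2):
1 0 1 1
1 1 1 0
1 0 1 1

After press 4 at (0,0):
0 1 1 1
0 1 1 0
1 0 1 1

After press 5 at (0,1):
1 0 0 1
0 0 1 0
1 0 1 1

Lights still on: 6

Answer: no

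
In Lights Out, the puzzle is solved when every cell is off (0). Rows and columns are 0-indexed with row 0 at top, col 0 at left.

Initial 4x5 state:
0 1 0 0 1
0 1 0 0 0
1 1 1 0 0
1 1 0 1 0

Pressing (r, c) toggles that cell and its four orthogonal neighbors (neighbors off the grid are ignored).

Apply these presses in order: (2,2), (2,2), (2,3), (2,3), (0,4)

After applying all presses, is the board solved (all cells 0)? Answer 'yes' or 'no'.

Answer: no

Derivation:
After press 1 at (2,2):
0 1 0 0 1
0 1 1 0 0
1 0 0 1 0
1 1 1 1 0

After press 2 at (2,2):
0 1 0 0 1
0 1 0 0 0
1 1 1 0 0
1 1 0 1 0

After press 3 at (2,3):
0 1 0 0 1
0 1 0 1 0
1 1 0 1 1
1 1 0 0 0

After press 4 at (2,3):
0 1 0 0 1
0 1 0 0 0
1 1 1 0 0
1 1 0 1 0

After press 5 at (0,4):
0 1 0 1 0
0 1 0 0 1
1 1 1 0 0
1 1 0 1 0

Lights still on: 10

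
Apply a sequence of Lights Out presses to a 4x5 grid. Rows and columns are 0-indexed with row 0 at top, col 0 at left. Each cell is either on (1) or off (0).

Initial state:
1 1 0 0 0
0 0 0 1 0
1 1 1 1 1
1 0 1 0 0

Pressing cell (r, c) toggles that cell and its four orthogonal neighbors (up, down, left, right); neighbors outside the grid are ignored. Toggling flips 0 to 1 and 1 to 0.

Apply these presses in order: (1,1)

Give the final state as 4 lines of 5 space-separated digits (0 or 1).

After press 1 at (1,1):
1 0 0 0 0
1 1 1 1 0
1 0 1 1 1
1 0 1 0 0

Answer: 1 0 0 0 0
1 1 1 1 0
1 0 1 1 1
1 0 1 0 0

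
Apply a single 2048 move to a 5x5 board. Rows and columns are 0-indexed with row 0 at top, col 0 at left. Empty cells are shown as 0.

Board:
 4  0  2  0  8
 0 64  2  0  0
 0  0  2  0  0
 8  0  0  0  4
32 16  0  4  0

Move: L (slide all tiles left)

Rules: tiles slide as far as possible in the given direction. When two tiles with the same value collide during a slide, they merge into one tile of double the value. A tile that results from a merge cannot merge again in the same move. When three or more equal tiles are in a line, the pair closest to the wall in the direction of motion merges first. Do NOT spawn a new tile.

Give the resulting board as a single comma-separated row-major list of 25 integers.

Answer: 4, 2, 8, 0, 0, 64, 2, 0, 0, 0, 2, 0, 0, 0, 0, 8, 4, 0, 0, 0, 32, 16, 4, 0, 0

Derivation:
Slide left:
row 0: [4, 0, 2, 0, 8] -> [4, 2, 8, 0, 0]
row 1: [0, 64, 2, 0, 0] -> [64, 2, 0, 0, 0]
row 2: [0, 0, 2, 0, 0] -> [2, 0, 0, 0, 0]
row 3: [8, 0, 0, 0, 4] -> [8, 4, 0, 0, 0]
row 4: [32, 16, 0, 4, 0] -> [32, 16, 4, 0, 0]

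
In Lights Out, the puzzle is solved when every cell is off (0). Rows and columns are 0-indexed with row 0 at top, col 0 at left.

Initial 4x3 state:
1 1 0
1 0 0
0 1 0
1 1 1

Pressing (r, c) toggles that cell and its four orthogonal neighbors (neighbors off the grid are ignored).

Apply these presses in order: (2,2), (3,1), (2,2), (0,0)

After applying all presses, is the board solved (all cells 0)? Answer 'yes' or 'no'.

After press 1 at (2,2):
1 1 0
1 0 1
0 0 1
1 1 0

After press 2 at (3,1):
1 1 0
1 0 1
0 1 1
0 0 1

After press 3 at (2,2):
1 1 0
1 0 0
0 0 0
0 0 0

After press 4 at (0,0):
0 0 0
0 0 0
0 0 0
0 0 0

Lights still on: 0

Answer: yes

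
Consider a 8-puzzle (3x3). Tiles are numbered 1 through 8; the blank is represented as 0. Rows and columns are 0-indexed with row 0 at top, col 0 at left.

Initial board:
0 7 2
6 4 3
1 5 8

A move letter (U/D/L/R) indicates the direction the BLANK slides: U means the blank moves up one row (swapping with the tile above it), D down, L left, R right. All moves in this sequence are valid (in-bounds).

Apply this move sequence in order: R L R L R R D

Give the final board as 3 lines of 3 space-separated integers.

Answer: 7 2 3
6 4 0
1 5 8

Derivation:
After move 1 (R):
7 0 2
6 4 3
1 5 8

After move 2 (L):
0 7 2
6 4 3
1 5 8

After move 3 (R):
7 0 2
6 4 3
1 5 8

After move 4 (L):
0 7 2
6 4 3
1 5 8

After move 5 (R):
7 0 2
6 4 3
1 5 8

After move 6 (R):
7 2 0
6 4 3
1 5 8

After move 7 (D):
7 2 3
6 4 0
1 5 8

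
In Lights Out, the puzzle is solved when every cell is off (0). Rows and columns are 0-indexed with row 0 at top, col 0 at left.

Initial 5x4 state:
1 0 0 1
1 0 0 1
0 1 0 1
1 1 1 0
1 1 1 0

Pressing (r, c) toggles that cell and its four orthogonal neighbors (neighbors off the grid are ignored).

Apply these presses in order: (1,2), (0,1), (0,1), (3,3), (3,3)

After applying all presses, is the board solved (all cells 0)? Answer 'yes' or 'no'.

After press 1 at (1,2):
1 0 1 1
1 1 1 0
0 1 1 1
1 1 1 0
1 1 1 0

After press 2 at (0,1):
0 1 0 1
1 0 1 0
0 1 1 1
1 1 1 0
1 1 1 0

After press 3 at (0,1):
1 0 1 1
1 1 1 0
0 1 1 1
1 1 1 0
1 1 1 0

After press 4 at (3,3):
1 0 1 1
1 1 1 0
0 1 1 0
1 1 0 1
1 1 1 1

After press 5 at (3,3):
1 0 1 1
1 1 1 0
0 1 1 1
1 1 1 0
1 1 1 0

Lights still on: 15

Answer: no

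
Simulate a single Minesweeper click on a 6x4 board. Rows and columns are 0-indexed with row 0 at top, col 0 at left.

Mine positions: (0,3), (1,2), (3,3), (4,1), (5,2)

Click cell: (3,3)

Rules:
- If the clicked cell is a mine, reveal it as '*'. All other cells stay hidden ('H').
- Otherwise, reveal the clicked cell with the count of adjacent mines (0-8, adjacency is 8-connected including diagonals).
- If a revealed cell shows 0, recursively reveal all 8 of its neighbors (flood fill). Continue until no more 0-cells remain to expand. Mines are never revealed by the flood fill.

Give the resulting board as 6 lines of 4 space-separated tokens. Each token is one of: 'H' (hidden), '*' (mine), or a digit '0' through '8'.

H H H H
H H H H
H H H H
H H H *
H H H H
H H H H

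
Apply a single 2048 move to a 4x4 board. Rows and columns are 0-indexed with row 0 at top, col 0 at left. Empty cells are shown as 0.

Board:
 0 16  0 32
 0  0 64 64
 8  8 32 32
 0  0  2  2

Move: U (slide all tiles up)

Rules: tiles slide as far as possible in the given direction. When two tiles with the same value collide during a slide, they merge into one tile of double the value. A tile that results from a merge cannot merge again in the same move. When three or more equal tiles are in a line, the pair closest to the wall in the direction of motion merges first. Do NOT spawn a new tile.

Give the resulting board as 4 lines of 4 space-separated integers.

Answer:  8 16 64 32
 0  8 32 64
 0  0  2 32
 0  0  0  2

Derivation:
Slide up:
col 0: [0, 0, 8, 0] -> [8, 0, 0, 0]
col 1: [16, 0, 8, 0] -> [16, 8, 0, 0]
col 2: [0, 64, 32, 2] -> [64, 32, 2, 0]
col 3: [32, 64, 32, 2] -> [32, 64, 32, 2]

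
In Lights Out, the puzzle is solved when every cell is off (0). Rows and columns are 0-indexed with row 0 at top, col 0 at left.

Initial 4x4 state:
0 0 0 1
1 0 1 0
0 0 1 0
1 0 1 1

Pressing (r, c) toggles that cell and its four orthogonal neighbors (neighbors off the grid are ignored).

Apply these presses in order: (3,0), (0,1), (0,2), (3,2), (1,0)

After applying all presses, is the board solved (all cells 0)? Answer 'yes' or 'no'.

After press 1 at (3,0):
0 0 0 1
1 0 1 0
1 0 1 0
0 1 1 1

After press 2 at (0,1):
1 1 1 1
1 1 1 0
1 0 1 0
0 1 1 1

After press 3 at (0,2):
1 0 0 0
1 1 0 0
1 0 1 0
0 1 1 1

After press 4 at (3,2):
1 0 0 0
1 1 0 0
1 0 0 0
0 0 0 0

After press 5 at (1,0):
0 0 0 0
0 0 0 0
0 0 0 0
0 0 0 0

Lights still on: 0

Answer: yes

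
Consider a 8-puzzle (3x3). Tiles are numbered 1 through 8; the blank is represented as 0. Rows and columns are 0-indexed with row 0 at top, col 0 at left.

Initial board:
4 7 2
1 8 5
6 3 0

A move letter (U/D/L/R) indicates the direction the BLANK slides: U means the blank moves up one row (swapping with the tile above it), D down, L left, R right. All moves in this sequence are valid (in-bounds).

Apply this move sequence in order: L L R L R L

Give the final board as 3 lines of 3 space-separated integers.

After move 1 (L):
4 7 2
1 8 5
6 0 3

After move 2 (L):
4 7 2
1 8 5
0 6 3

After move 3 (R):
4 7 2
1 8 5
6 0 3

After move 4 (L):
4 7 2
1 8 5
0 6 3

After move 5 (R):
4 7 2
1 8 5
6 0 3

After move 6 (L):
4 7 2
1 8 5
0 6 3

Answer: 4 7 2
1 8 5
0 6 3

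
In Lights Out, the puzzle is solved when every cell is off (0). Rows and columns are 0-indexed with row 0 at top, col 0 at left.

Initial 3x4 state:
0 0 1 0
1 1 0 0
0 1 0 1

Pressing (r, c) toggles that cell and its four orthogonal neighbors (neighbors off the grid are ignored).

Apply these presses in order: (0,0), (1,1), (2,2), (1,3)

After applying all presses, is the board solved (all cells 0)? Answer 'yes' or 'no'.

Answer: no

Derivation:
After press 1 at (0,0):
1 1 1 0
0 1 0 0
0 1 0 1

After press 2 at (1,1):
1 0 1 0
1 0 1 0
0 0 0 1

After press 3 at (2,2):
1 0 1 0
1 0 0 0
0 1 1 0

After press 4 at (1,3):
1 0 1 1
1 0 1 1
0 1 1 1

Lights still on: 9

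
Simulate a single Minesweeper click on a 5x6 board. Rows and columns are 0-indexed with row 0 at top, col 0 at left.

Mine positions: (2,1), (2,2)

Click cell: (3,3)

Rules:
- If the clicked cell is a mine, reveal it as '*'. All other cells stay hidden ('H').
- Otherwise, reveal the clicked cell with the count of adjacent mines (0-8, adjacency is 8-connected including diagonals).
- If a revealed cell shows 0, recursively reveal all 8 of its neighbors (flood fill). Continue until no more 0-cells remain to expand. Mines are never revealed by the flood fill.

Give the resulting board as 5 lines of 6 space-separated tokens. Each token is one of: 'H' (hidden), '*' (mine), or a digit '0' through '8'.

H H H H H H
H H H H H H
H H H H H H
H H H 1 H H
H H H H H H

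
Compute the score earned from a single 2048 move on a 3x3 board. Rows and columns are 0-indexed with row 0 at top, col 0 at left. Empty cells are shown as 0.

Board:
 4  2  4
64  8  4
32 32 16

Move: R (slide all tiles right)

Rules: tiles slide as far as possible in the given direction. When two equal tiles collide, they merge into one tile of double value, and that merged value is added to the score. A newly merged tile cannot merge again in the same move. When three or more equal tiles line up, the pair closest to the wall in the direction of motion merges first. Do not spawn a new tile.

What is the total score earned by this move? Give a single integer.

Slide right:
row 0: [4, 2, 4] -> [4, 2, 4]  score +0 (running 0)
row 1: [64, 8, 4] -> [64, 8, 4]  score +0 (running 0)
row 2: [32, 32, 16] -> [0, 64, 16]  score +64 (running 64)
Board after move:
 4  2  4
64  8  4
 0 64 16

Answer: 64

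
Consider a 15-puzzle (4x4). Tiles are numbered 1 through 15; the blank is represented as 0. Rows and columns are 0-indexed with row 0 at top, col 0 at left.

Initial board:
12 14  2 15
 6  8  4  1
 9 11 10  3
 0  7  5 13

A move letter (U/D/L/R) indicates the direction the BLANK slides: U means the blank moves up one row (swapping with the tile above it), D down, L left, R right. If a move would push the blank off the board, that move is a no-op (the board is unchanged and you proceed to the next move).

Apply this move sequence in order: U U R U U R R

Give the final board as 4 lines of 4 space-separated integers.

Answer: 12  2 15  0
 8 14  4  1
 6 11 10  3
 9  7  5 13

Derivation:
After move 1 (U):
12 14  2 15
 6  8  4  1
 0 11 10  3
 9  7  5 13

After move 2 (U):
12 14  2 15
 0  8  4  1
 6 11 10  3
 9  7  5 13

After move 3 (R):
12 14  2 15
 8  0  4  1
 6 11 10  3
 9  7  5 13

After move 4 (U):
12  0  2 15
 8 14  4  1
 6 11 10  3
 9  7  5 13

After move 5 (U):
12  0  2 15
 8 14  4  1
 6 11 10  3
 9  7  5 13

After move 6 (R):
12  2  0 15
 8 14  4  1
 6 11 10  3
 9  7  5 13

After move 7 (R):
12  2 15  0
 8 14  4  1
 6 11 10  3
 9  7  5 13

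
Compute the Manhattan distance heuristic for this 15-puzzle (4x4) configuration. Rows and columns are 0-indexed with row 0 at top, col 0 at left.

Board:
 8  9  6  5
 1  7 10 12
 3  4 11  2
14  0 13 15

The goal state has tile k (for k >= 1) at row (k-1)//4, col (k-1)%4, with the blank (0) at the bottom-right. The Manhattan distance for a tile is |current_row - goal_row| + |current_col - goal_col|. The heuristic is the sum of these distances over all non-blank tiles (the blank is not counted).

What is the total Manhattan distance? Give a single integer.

Tile 8: (0,0)->(1,3) = 4
Tile 9: (0,1)->(2,0) = 3
Tile 6: (0,2)->(1,1) = 2
Tile 5: (0,3)->(1,0) = 4
Tile 1: (1,0)->(0,0) = 1
Tile 7: (1,1)->(1,2) = 1
Tile 10: (1,2)->(2,1) = 2
Tile 12: (1,3)->(2,3) = 1
Tile 3: (2,0)->(0,2) = 4
Tile 4: (2,1)->(0,3) = 4
Tile 11: (2,2)->(2,2) = 0
Tile 2: (2,3)->(0,1) = 4
Tile 14: (3,0)->(3,1) = 1
Tile 13: (3,2)->(3,0) = 2
Tile 15: (3,3)->(3,2) = 1
Sum: 4 + 3 + 2 + 4 + 1 + 1 + 2 + 1 + 4 + 4 + 0 + 4 + 1 + 2 + 1 = 34

Answer: 34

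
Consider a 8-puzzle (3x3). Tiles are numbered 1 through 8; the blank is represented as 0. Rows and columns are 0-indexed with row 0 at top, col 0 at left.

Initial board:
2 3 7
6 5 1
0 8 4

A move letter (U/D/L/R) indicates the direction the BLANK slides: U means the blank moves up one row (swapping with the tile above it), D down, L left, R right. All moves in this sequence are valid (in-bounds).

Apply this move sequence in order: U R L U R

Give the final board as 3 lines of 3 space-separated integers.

After move 1 (U):
2 3 7
0 5 1
6 8 4

After move 2 (R):
2 3 7
5 0 1
6 8 4

After move 3 (L):
2 3 7
0 5 1
6 8 4

After move 4 (U):
0 3 7
2 5 1
6 8 4

After move 5 (R):
3 0 7
2 5 1
6 8 4

Answer: 3 0 7
2 5 1
6 8 4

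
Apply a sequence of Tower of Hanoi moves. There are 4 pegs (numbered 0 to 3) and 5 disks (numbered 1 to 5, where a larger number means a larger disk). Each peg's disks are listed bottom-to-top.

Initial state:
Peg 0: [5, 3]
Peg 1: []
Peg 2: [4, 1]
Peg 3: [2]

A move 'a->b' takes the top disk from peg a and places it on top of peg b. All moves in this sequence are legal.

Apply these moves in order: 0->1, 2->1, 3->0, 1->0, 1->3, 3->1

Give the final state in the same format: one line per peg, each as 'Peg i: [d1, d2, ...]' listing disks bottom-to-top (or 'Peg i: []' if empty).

Answer: Peg 0: [5, 2, 1]
Peg 1: [3]
Peg 2: [4]
Peg 3: []

Derivation:
After move 1 (0->1):
Peg 0: [5]
Peg 1: [3]
Peg 2: [4, 1]
Peg 3: [2]

After move 2 (2->1):
Peg 0: [5]
Peg 1: [3, 1]
Peg 2: [4]
Peg 3: [2]

After move 3 (3->0):
Peg 0: [5, 2]
Peg 1: [3, 1]
Peg 2: [4]
Peg 3: []

After move 4 (1->0):
Peg 0: [5, 2, 1]
Peg 1: [3]
Peg 2: [4]
Peg 3: []

After move 5 (1->3):
Peg 0: [5, 2, 1]
Peg 1: []
Peg 2: [4]
Peg 3: [3]

After move 6 (3->1):
Peg 0: [5, 2, 1]
Peg 1: [3]
Peg 2: [4]
Peg 3: []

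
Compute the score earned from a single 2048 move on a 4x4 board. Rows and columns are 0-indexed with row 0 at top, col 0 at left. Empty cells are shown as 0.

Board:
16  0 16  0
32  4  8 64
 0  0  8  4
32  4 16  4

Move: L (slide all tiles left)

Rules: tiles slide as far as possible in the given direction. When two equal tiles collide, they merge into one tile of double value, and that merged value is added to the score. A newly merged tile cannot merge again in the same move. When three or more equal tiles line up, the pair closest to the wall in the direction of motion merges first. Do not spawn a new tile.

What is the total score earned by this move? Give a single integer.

Slide left:
row 0: [16, 0, 16, 0] -> [32, 0, 0, 0]  score +32 (running 32)
row 1: [32, 4, 8, 64] -> [32, 4, 8, 64]  score +0 (running 32)
row 2: [0, 0, 8, 4] -> [8, 4, 0, 0]  score +0 (running 32)
row 3: [32, 4, 16, 4] -> [32, 4, 16, 4]  score +0 (running 32)
Board after move:
32  0  0  0
32  4  8 64
 8  4  0  0
32  4 16  4

Answer: 32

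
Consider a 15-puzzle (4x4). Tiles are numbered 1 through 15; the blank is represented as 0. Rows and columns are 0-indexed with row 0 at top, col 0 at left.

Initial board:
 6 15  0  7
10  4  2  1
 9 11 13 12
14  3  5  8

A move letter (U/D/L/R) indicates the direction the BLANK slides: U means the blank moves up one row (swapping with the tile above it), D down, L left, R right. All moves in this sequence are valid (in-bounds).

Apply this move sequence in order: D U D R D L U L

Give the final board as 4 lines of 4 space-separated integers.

After move 1 (D):
 6 15  2  7
10  4  0  1
 9 11 13 12
14  3  5  8

After move 2 (U):
 6 15  0  7
10  4  2  1
 9 11 13 12
14  3  5  8

After move 3 (D):
 6 15  2  7
10  4  0  1
 9 11 13 12
14  3  5  8

After move 4 (R):
 6 15  2  7
10  4  1  0
 9 11 13 12
14  3  5  8

After move 5 (D):
 6 15  2  7
10  4  1 12
 9 11 13  0
14  3  5  8

After move 6 (L):
 6 15  2  7
10  4  1 12
 9 11  0 13
14  3  5  8

After move 7 (U):
 6 15  2  7
10  4  0 12
 9 11  1 13
14  3  5  8

After move 8 (L):
 6 15  2  7
10  0  4 12
 9 11  1 13
14  3  5  8

Answer:  6 15  2  7
10  0  4 12
 9 11  1 13
14  3  5  8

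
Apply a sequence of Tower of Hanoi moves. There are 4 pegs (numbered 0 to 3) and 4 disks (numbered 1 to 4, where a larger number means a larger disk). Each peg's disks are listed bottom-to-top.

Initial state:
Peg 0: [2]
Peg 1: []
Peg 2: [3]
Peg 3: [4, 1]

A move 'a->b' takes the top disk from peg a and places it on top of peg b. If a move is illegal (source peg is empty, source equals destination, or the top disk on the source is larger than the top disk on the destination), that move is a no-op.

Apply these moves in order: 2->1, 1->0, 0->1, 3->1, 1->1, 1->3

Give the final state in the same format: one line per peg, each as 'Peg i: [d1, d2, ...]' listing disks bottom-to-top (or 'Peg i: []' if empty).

Answer: Peg 0: []
Peg 1: [3, 2]
Peg 2: []
Peg 3: [4, 1]

Derivation:
After move 1 (2->1):
Peg 0: [2]
Peg 1: [3]
Peg 2: []
Peg 3: [4, 1]

After move 2 (1->0):
Peg 0: [2]
Peg 1: [3]
Peg 2: []
Peg 3: [4, 1]

After move 3 (0->1):
Peg 0: []
Peg 1: [3, 2]
Peg 2: []
Peg 3: [4, 1]

After move 4 (3->1):
Peg 0: []
Peg 1: [3, 2, 1]
Peg 2: []
Peg 3: [4]

After move 5 (1->1):
Peg 0: []
Peg 1: [3, 2, 1]
Peg 2: []
Peg 3: [4]

After move 6 (1->3):
Peg 0: []
Peg 1: [3, 2]
Peg 2: []
Peg 3: [4, 1]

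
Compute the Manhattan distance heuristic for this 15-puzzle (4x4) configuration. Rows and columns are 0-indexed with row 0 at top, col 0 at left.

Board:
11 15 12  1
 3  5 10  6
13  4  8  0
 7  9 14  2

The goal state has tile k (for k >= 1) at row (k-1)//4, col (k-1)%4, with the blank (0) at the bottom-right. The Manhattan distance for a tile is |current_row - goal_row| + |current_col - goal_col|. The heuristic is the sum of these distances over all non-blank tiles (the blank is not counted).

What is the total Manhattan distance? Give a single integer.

Tile 11: at (0,0), goal (2,2), distance |0-2|+|0-2| = 4
Tile 15: at (0,1), goal (3,2), distance |0-3|+|1-2| = 4
Tile 12: at (0,2), goal (2,3), distance |0-2|+|2-3| = 3
Tile 1: at (0,3), goal (0,0), distance |0-0|+|3-0| = 3
Tile 3: at (1,0), goal (0,2), distance |1-0|+|0-2| = 3
Tile 5: at (1,1), goal (1,0), distance |1-1|+|1-0| = 1
Tile 10: at (1,2), goal (2,1), distance |1-2|+|2-1| = 2
Tile 6: at (1,3), goal (1,1), distance |1-1|+|3-1| = 2
Tile 13: at (2,0), goal (3,0), distance |2-3|+|0-0| = 1
Tile 4: at (2,1), goal (0,3), distance |2-0|+|1-3| = 4
Tile 8: at (2,2), goal (1,3), distance |2-1|+|2-3| = 2
Tile 7: at (3,0), goal (1,2), distance |3-1|+|0-2| = 4
Tile 9: at (3,1), goal (2,0), distance |3-2|+|1-0| = 2
Tile 14: at (3,2), goal (3,1), distance |3-3|+|2-1| = 1
Tile 2: at (3,3), goal (0,1), distance |3-0|+|3-1| = 5
Sum: 4 + 4 + 3 + 3 + 3 + 1 + 2 + 2 + 1 + 4 + 2 + 4 + 2 + 1 + 5 = 41

Answer: 41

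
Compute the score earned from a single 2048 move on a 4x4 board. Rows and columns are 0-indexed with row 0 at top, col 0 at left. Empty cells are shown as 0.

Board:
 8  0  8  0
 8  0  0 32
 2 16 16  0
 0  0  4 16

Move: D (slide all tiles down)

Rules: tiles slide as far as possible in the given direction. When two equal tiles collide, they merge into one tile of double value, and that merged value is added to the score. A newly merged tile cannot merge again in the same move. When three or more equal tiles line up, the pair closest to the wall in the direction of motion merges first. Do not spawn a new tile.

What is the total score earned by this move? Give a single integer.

Slide down:
col 0: [8, 8, 2, 0] -> [0, 0, 16, 2]  score +16 (running 16)
col 1: [0, 0, 16, 0] -> [0, 0, 0, 16]  score +0 (running 16)
col 2: [8, 0, 16, 4] -> [0, 8, 16, 4]  score +0 (running 16)
col 3: [0, 32, 0, 16] -> [0, 0, 32, 16]  score +0 (running 16)
Board after move:
 0  0  0  0
 0  0  8  0
16  0 16 32
 2 16  4 16

Answer: 16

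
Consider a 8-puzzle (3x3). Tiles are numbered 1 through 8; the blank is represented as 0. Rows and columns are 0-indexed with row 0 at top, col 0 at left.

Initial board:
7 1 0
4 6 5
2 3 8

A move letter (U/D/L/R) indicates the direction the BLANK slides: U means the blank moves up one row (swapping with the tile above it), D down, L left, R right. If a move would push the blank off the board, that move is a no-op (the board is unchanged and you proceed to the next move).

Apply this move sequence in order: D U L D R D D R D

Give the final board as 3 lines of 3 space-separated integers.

After move 1 (D):
7 1 5
4 6 0
2 3 8

After move 2 (U):
7 1 0
4 6 5
2 3 8

After move 3 (L):
7 0 1
4 6 5
2 3 8

After move 4 (D):
7 6 1
4 0 5
2 3 8

After move 5 (R):
7 6 1
4 5 0
2 3 8

After move 6 (D):
7 6 1
4 5 8
2 3 0

After move 7 (D):
7 6 1
4 5 8
2 3 0

After move 8 (R):
7 6 1
4 5 8
2 3 0

After move 9 (D):
7 6 1
4 5 8
2 3 0

Answer: 7 6 1
4 5 8
2 3 0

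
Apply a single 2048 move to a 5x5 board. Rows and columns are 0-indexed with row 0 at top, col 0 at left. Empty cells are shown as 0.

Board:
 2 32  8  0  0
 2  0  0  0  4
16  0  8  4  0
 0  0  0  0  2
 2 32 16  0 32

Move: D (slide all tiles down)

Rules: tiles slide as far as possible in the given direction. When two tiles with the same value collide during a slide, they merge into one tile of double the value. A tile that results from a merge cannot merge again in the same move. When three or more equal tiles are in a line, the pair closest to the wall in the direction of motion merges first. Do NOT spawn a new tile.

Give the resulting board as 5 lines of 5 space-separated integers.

Answer:  0  0  0  0  0
 0  0  0  0  0
 4  0  0  0  4
16  0 16  0  2
 2 64 16  4 32

Derivation:
Slide down:
col 0: [2, 2, 16, 0, 2] -> [0, 0, 4, 16, 2]
col 1: [32, 0, 0, 0, 32] -> [0, 0, 0, 0, 64]
col 2: [8, 0, 8, 0, 16] -> [0, 0, 0, 16, 16]
col 3: [0, 0, 4, 0, 0] -> [0, 0, 0, 0, 4]
col 4: [0, 4, 0, 2, 32] -> [0, 0, 4, 2, 32]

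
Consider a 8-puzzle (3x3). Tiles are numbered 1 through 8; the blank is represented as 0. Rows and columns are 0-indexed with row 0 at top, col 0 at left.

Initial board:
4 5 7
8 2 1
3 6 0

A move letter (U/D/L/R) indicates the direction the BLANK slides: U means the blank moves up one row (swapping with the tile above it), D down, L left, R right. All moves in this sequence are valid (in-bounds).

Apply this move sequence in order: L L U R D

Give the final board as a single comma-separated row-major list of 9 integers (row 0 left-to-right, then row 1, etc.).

Answer: 4, 5, 7, 2, 3, 1, 8, 0, 6

Derivation:
After move 1 (L):
4 5 7
8 2 1
3 0 6

After move 2 (L):
4 5 7
8 2 1
0 3 6

After move 3 (U):
4 5 7
0 2 1
8 3 6

After move 4 (R):
4 5 7
2 0 1
8 3 6

After move 5 (D):
4 5 7
2 3 1
8 0 6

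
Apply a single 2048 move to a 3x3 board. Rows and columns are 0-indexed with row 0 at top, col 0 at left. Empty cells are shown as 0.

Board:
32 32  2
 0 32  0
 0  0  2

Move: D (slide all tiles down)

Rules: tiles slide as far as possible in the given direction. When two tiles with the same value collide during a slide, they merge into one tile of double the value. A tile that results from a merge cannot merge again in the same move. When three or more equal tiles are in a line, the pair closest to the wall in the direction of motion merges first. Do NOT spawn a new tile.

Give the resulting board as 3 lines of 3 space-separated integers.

Slide down:
col 0: [32, 0, 0] -> [0, 0, 32]
col 1: [32, 32, 0] -> [0, 0, 64]
col 2: [2, 0, 2] -> [0, 0, 4]

Answer:  0  0  0
 0  0  0
32 64  4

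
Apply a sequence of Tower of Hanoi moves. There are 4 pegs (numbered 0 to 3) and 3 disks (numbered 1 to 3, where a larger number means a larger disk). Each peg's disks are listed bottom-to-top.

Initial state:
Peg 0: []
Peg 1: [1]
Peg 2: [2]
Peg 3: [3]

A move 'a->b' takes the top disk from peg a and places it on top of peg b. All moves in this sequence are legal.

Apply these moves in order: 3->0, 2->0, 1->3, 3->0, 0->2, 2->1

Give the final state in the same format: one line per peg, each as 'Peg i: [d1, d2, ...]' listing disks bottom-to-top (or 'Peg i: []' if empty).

Answer: Peg 0: [3, 2]
Peg 1: [1]
Peg 2: []
Peg 3: []

Derivation:
After move 1 (3->0):
Peg 0: [3]
Peg 1: [1]
Peg 2: [2]
Peg 3: []

After move 2 (2->0):
Peg 0: [3, 2]
Peg 1: [1]
Peg 2: []
Peg 3: []

After move 3 (1->3):
Peg 0: [3, 2]
Peg 1: []
Peg 2: []
Peg 3: [1]

After move 4 (3->0):
Peg 0: [3, 2, 1]
Peg 1: []
Peg 2: []
Peg 3: []

After move 5 (0->2):
Peg 0: [3, 2]
Peg 1: []
Peg 2: [1]
Peg 3: []

After move 6 (2->1):
Peg 0: [3, 2]
Peg 1: [1]
Peg 2: []
Peg 3: []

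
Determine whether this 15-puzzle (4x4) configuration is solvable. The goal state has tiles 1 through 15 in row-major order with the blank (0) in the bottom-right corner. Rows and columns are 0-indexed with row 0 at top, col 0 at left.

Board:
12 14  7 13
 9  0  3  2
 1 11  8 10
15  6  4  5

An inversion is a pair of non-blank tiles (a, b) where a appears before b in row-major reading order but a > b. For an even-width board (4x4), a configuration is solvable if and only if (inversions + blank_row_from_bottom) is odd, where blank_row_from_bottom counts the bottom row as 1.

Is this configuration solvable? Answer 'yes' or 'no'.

Inversions: 65
Blank is in row 1 (0-indexed from top), which is row 3 counting from the bottom (bottom = 1).
65 + 3 = 68, which is even, so the puzzle is not solvable.

Answer: no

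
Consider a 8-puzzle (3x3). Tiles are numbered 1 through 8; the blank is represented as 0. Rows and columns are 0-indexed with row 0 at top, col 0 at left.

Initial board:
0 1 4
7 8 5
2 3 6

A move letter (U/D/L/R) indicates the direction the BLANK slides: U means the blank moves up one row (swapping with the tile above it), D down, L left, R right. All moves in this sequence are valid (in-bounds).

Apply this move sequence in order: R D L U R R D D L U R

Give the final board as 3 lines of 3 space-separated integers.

Answer: 8 4 5
1 6 0
2 7 3

Derivation:
After move 1 (R):
1 0 4
7 8 5
2 3 6

After move 2 (D):
1 8 4
7 0 5
2 3 6

After move 3 (L):
1 8 4
0 7 5
2 3 6

After move 4 (U):
0 8 4
1 7 5
2 3 6

After move 5 (R):
8 0 4
1 7 5
2 3 6

After move 6 (R):
8 4 0
1 7 5
2 3 6

After move 7 (D):
8 4 5
1 7 0
2 3 6

After move 8 (D):
8 4 5
1 7 6
2 3 0

After move 9 (L):
8 4 5
1 7 6
2 0 3

After move 10 (U):
8 4 5
1 0 6
2 7 3

After move 11 (R):
8 4 5
1 6 0
2 7 3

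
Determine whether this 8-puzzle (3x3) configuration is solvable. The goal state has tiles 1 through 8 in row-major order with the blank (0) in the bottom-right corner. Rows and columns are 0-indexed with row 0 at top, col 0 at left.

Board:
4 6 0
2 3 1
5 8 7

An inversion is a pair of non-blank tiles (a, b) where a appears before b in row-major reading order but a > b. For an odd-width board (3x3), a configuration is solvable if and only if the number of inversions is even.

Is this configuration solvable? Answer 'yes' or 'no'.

Answer: yes

Derivation:
Inversions (pairs i<j in row-major order where tile[i] > tile[j] > 0): 10
10 is even, so the puzzle is solvable.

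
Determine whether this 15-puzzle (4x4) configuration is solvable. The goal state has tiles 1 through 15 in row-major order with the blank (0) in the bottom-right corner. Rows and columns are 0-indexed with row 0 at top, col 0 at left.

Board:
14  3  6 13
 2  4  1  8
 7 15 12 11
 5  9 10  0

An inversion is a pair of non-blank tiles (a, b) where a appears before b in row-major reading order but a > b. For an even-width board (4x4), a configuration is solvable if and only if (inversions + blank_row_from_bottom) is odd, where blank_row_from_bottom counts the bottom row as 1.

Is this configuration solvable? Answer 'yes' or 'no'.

Answer: yes

Derivation:
Inversions: 46
Blank is in row 3 (0-indexed from top), which is row 1 counting from the bottom (bottom = 1).
46 + 1 = 47, which is odd, so the puzzle is solvable.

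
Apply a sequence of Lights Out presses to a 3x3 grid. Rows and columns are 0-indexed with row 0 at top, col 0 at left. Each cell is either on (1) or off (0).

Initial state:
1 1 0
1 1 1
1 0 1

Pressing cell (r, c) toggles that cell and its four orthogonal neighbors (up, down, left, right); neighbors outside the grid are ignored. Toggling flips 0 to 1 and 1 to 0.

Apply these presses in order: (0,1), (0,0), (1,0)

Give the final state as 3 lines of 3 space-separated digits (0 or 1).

After press 1 at (0,1):
0 0 1
1 0 1
1 0 1

After press 2 at (0,0):
1 1 1
0 0 1
1 0 1

After press 3 at (1,0):
0 1 1
1 1 1
0 0 1

Answer: 0 1 1
1 1 1
0 0 1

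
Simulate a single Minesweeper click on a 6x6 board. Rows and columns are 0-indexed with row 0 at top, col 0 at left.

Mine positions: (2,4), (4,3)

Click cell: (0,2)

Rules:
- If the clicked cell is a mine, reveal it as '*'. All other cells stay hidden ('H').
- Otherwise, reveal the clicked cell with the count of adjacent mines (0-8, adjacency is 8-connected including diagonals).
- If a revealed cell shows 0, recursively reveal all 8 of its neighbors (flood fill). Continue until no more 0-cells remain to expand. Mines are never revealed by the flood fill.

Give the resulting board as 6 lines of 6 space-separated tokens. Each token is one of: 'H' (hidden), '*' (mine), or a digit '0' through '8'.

0 0 0 0 0 0
0 0 0 1 1 1
0 0 0 1 H H
0 0 1 2 H H
0 0 1 H H H
0 0 1 H H H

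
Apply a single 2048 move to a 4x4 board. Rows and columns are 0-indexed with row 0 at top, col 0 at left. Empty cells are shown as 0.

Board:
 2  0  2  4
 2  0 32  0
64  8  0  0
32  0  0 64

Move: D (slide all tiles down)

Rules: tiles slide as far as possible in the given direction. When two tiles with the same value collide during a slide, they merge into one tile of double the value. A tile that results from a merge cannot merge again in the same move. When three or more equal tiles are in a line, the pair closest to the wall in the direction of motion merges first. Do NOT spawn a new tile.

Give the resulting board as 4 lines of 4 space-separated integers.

Slide down:
col 0: [2, 2, 64, 32] -> [0, 4, 64, 32]
col 1: [0, 0, 8, 0] -> [0, 0, 0, 8]
col 2: [2, 32, 0, 0] -> [0, 0, 2, 32]
col 3: [4, 0, 0, 64] -> [0, 0, 4, 64]

Answer:  0  0  0  0
 4  0  0  0
64  0  2  4
32  8 32 64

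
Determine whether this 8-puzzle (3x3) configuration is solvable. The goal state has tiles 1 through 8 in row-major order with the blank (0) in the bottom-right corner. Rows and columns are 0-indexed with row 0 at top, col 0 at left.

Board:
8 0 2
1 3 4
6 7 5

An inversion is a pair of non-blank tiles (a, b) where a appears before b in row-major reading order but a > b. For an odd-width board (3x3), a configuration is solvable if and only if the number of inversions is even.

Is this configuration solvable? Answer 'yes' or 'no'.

Answer: yes

Derivation:
Inversions (pairs i<j in row-major order where tile[i] > tile[j] > 0): 10
10 is even, so the puzzle is solvable.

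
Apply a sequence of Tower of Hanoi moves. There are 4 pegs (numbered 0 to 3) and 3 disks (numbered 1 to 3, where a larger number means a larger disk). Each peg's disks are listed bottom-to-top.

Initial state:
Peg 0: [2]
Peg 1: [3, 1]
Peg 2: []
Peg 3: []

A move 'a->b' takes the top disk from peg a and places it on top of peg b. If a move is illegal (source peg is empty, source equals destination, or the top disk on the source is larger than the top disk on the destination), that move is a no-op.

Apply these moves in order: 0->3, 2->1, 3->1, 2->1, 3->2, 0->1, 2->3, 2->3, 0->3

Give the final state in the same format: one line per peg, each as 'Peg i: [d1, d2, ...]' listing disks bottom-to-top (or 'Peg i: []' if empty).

After move 1 (0->3):
Peg 0: []
Peg 1: [3, 1]
Peg 2: []
Peg 3: [2]

After move 2 (2->1):
Peg 0: []
Peg 1: [3, 1]
Peg 2: []
Peg 3: [2]

After move 3 (3->1):
Peg 0: []
Peg 1: [3, 1]
Peg 2: []
Peg 3: [2]

After move 4 (2->1):
Peg 0: []
Peg 1: [3, 1]
Peg 2: []
Peg 3: [2]

After move 5 (3->2):
Peg 0: []
Peg 1: [3, 1]
Peg 2: [2]
Peg 3: []

After move 6 (0->1):
Peg 0: []
Peg 1: [3, 1]
Peg 2: [2]
Peg 3: []

After move 7 (2->3):
Peg 0: []
Peg 1: [3, 1]
Peg 2: []
Peg 3: [2]

After move 8 (2->3):
Peg 0: []
Peg 1: [3, 1]
Peg 2: []
Peg 3: [2]

After move 9 (0->3):
Peg 0: []
Peg 1: [3, 1]
Peg 2: []
Peg 3: [2]

Answer: Peg 0: []
Peg 1: [3, 1]
Peg 2: []
Peg 3: [2]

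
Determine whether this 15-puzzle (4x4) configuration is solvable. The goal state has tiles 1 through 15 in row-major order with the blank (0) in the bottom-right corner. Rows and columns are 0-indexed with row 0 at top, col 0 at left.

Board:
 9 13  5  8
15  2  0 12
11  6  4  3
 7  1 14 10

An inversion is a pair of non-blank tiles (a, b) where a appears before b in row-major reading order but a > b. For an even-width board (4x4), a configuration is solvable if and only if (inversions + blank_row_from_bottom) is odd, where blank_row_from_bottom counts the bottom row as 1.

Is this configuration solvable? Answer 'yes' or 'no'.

Answer: no

Derivation:
Inversions: 61
Blank is in row 1 (0-indexed from top), which is row 3 counting from the bottom (bottom = 1).
61 + 3 = 64, which is even, so the puzzle is not solvable.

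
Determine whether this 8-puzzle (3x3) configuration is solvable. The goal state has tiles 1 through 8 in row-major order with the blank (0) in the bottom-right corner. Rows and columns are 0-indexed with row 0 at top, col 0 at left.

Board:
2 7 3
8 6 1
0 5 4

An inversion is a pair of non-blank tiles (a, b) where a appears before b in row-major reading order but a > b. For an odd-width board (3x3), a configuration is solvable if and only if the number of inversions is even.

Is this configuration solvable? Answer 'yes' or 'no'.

Inversions (pairs i<j in row-major order where tile[i] > tile[j] > 0): 15
15 is odd, so the puzzle is not solvable.

Answer: no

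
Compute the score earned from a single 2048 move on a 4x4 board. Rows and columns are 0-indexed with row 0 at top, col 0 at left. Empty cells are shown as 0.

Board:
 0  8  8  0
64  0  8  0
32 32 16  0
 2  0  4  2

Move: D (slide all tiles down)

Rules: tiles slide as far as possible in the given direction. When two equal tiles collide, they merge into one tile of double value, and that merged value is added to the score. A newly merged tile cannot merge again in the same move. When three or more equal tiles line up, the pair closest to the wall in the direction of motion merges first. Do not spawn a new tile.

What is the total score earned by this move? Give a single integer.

Answer: 16

Derivation:
Slide down:
col 0: [0, 64, 32, 2] -> [0, 64, 32, 2]  score +0 (running 0)
col 1: [8, 0, 32, 0] -> [0, 0, 8, 32]  score +0 (running 0)
col 2: [8, 8, 16, 4] -> [0, 16, 16, 4]  score +16 (running 16)
col 3: [0, 0, 0, 2] -> [0, 0, 0, 2]  score +0 (running 16)
Board after move:
 0  0  0  0
64  0 16  0
32  8 16  0
 2 32  4  2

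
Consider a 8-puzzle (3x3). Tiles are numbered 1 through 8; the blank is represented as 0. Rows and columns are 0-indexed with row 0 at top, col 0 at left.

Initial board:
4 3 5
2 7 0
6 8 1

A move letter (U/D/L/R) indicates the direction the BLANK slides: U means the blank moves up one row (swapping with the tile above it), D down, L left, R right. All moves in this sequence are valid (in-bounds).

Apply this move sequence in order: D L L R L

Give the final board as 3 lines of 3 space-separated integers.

After move 1 (D):
4 3 5
2 7 1
6 8 0

After move 2 (L):
4 3 5
2 7 1
6 0 8

After move 3 (L):
4 3 5
2 7 1
0 6 8

After move 4 (R):
4 3 5
2 7 1
6 0 8

After move 5 (L):
4 3 5
2 7 1
0 6 8

Answer: 4 3 5
2 7 1
0 6 8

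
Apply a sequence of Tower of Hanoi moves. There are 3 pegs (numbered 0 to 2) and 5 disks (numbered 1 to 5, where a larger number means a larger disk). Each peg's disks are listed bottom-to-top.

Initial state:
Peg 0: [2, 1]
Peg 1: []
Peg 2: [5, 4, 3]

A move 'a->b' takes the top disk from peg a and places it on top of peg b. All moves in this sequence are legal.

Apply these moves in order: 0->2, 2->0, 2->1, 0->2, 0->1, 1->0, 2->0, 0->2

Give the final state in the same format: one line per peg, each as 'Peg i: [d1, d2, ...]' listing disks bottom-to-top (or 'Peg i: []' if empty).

After move 1 (0->2):
Peg 0: [2]
Peg 1: []
Peg 2: [5, 4, 3, 1]

After move 2 (2->0):
Peg 0: [2, 1]
Peg 1: []
Peg 2: [5, 4, 3]

After move 3 (2->1):
Peg 0: [2, 1]
Peg 1: [3]
Peg 2: [5, 4]

After move 4 (0->2):
Peg 0: [2]
Peg 1: [3]
Peg 2: [5, 4, 1]

After move 5 (0->1):
Peg 0: []
Peg 1: [3, 2]
Peg 2: [5, 4, 1]

After move 6 (1->0):
Peg 0: [2]
Peg 1: [3]
Peg 2: [5, 4, 1]

After move 7 (2->0):
Peg 0: [2, 1]
Peg 1: [3]
Peg 2: [5, 4]

After move 8 (0->2):
Peg 0: [2]
Peg 1: [3]
Peg 2: [5, 4, 1]

Answer: Peg 0: [2]
Peg 1: [3]
Peg 2: [5, 4, 1]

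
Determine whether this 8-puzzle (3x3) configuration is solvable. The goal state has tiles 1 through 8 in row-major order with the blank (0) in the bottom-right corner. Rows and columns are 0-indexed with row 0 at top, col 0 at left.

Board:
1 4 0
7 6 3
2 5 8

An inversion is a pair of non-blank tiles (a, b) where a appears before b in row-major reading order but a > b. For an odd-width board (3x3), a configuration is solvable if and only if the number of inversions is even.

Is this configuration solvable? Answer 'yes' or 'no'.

Inversions (pairs i<j in row-major order where tile[i] > tile[j] > 0): 10
10 is even, so the puzzle is solvable.

Answer: yes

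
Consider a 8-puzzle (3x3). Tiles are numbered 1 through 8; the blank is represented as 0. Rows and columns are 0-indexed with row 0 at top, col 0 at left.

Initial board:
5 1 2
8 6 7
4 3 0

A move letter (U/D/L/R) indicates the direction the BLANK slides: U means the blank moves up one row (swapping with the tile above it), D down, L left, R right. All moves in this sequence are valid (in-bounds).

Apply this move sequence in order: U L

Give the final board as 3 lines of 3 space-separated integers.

After move 1 (U):
5 1 2
8 6 0
4 3 7

After move 2 (L):
5 1 2
8 0 6
4 3 7

Answer: 5 1 2
8 0 6
4 3 7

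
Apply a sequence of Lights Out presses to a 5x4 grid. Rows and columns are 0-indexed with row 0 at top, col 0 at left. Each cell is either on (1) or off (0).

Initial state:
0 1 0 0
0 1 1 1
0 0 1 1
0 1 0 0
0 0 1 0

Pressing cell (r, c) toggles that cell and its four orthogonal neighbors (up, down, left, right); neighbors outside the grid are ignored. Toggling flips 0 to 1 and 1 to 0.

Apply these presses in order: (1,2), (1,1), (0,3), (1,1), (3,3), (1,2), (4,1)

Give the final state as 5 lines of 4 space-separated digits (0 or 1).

Answer: 0 1 1 1
0 1 1 0
0 0 1 0
0 0 1 1
1 1 0 1

Derivation:
After press 1 at (1,2):
0 1 1 0
0 0 0 0
0 0 0 1
0 1 0 0
0 0 1 0

After press 2 at (1,1):
0 0 1 0
1 1 1 0
0 1 0 1
0 1 0 0
0 0 1 0

After press 3 at (0,3):
0 0 0 1
1 1 1 1
0 1 0 1
0 1 0 0
0 0 1 0

After press 4 at (1,1):
0 1 0 1
0 0 0 1
0 0 0 1
0 1 0 0
0 0 1 0

After press 5 at (3,3):
0 1 0 1
0 0 0 1
0 0 0 0
0 1 1 1
0 0 1 1

After press 6 at (1,2):
0 1 1 1
0 1 1 0
0 0 1 0
0 1 1 1
0 0 1 1

After press 7 at (4,1):
0 1 1 1
0 1 1 0
0 0 1 0
0 0 1 1
1 1 0 1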